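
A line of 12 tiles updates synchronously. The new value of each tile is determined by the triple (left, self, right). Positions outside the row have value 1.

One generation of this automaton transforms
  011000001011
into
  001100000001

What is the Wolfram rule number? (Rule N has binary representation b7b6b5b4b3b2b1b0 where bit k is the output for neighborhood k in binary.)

208

position 11: 111 → 1  (bit 7 = 1)
position 2: 110 → 1  (bit 6 = 1)
position 0: 101 → 0  (bit 5 = 0)
position 3: 100 → 1  (bit 4 = 1)
position 1: 011 → 0  (bit 3 = 0)
position 8: 010 → 0  (bit 2 = 0)
position 7: 001 → 0  (bit 1 = 0)
position 4: 000 → 0  (bit 0 = 0)
bits b7..b0 = 11010000 = 208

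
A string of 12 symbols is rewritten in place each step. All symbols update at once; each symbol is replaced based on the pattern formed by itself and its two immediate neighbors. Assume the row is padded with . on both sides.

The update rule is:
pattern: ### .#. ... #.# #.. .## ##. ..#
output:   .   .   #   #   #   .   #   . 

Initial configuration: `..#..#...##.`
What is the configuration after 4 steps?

#..#..#..###

#..#..##..##
.#..#..##..#
..#..#..##..
#..#..#..###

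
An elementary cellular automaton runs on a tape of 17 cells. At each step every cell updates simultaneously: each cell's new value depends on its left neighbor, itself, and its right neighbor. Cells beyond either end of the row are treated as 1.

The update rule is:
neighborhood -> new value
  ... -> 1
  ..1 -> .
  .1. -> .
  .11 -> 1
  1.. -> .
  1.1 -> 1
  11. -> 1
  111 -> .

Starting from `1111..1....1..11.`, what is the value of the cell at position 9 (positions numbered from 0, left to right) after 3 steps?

step 1: ...1....11....111
step 2: .1...11.11.11.1..
step 3: 1..1.111111111...
position 9 holds 1

1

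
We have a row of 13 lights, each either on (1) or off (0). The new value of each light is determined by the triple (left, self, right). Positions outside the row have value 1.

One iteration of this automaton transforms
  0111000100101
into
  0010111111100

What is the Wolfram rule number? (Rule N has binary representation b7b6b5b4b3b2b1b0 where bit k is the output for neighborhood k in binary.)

position 2: 111 → 1  (bit 7 = 1)
position 3: 110 → 0  (bit 6 = 0)
position 0: 101 → 0  (bit 5 = 0)
position 4: 100 → 1  (bit 4 = 1)
position 1: 011 → 0  (bit 3 = 0)
position 7: 010 → 1  (bit 2 = 1)
position 6: 001 → 1  (bit 1 = 1)
position 5: 000 → 1  (bit 0 = 1)
bits b7..b0 = 10010111 = 151

151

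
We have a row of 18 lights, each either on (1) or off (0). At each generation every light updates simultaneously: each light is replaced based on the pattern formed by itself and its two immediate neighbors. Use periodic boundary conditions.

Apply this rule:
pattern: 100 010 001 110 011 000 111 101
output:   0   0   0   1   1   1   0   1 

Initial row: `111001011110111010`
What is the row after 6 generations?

100001010110001000

generation 1: 101000110011101101
generation 2: 110010110010111111
generation 3: 010001110001100000
generation 4: 000101010101101111
generation 5: 010010101011111001
generation 6: 100001010110001000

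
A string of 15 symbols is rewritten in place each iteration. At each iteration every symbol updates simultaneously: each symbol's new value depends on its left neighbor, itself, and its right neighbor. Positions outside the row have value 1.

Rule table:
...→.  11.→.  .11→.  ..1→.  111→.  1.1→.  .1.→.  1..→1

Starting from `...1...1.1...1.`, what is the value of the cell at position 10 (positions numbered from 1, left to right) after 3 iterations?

1...1.....1....
.1...1.....1...
..1...1.....1..
position 10 holds .

.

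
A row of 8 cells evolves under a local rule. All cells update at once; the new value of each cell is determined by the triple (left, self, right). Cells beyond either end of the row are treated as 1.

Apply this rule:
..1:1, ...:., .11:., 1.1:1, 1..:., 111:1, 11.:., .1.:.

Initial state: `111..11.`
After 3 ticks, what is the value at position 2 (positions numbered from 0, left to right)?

tick 1: 11..1..1
tick 2: 1..1..1.
tick 3: ..1..1.1
position 2 holds 1

1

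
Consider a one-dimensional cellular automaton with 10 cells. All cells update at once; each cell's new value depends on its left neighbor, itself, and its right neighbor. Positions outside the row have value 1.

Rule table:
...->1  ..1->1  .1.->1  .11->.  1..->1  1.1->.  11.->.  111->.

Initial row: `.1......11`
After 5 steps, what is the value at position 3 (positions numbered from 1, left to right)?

1

.1111111..
........11
11111111..
........11  (repeats step 2; period 2)
step 5: 11111111..
position 3 holds 1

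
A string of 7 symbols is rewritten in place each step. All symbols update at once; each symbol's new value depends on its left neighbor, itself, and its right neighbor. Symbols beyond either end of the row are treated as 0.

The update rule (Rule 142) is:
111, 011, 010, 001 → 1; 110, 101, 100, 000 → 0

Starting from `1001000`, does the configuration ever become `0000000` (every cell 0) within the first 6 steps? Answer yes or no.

1011000
1010000
1010000  (fixed point — unchanged through step 6)
step 6 is 1010000, still not uniform 0

no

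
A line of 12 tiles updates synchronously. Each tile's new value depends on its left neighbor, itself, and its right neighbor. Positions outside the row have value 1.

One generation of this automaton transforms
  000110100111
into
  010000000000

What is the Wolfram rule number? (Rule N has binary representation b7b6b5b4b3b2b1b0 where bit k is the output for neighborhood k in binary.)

position 10: 111 → 0  (bit 7 = 0)
position 4: 110 → 0  (bit 6 = 0)
position 5: 101 → 0  (bit 5 = 0)
position 0: 100 → 0  (bit 4 = 0)
position 3: 011 → 0  (bit 3 = 0)
position 6: 010 → 0  (bit 2 = 0)
position 2: 001 → 0  (bit 1 = 0)
position 1: 000 → 1  (bit 0 = 1)
bits b7..b0 = 00000001 = 1

1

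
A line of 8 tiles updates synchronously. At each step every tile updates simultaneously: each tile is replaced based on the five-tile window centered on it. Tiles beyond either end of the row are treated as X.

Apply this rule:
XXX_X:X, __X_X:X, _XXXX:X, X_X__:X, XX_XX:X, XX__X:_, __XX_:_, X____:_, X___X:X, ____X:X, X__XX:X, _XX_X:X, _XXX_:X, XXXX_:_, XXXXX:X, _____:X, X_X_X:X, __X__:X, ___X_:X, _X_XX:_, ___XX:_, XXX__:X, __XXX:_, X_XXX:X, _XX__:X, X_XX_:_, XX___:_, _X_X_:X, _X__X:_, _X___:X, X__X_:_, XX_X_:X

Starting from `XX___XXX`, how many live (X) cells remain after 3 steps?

6

_X_X__XX
XXXX_X_X
XX_XXX_X
count of X: 6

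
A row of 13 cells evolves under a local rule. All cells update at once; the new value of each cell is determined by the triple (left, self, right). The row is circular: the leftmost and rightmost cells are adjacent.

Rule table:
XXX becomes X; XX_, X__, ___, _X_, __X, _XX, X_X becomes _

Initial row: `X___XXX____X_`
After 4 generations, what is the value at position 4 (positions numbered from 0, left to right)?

_____X_______
_____________
_____________  (fixed point — unchanged through generation 4)
position 4 holds _

_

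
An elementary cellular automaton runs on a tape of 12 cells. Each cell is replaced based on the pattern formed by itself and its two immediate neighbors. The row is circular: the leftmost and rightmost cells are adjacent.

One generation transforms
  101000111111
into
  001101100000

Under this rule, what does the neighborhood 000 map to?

At position 4 the neighborhood is 000; the next row has 0 there.

0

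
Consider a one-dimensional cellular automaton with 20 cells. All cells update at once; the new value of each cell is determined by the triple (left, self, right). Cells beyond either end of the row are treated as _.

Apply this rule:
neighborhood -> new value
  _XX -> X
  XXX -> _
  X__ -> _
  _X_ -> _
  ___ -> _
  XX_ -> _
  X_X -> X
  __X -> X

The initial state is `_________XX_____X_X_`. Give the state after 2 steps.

step 1: ________XX_____X_X__
step 2: _______XX_____X_X___

_______XX_____X_X___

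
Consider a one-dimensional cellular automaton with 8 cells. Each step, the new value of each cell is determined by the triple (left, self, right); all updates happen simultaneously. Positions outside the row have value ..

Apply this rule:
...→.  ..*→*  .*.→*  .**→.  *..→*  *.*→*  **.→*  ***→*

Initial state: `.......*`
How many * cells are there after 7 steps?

......**
.....*.*
....****
...*.***
..***.**
.*.***.*
***.****
count of *: 7

7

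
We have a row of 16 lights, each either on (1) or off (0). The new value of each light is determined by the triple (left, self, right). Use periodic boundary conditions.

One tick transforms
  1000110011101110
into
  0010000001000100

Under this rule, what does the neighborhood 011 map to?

At position 4 the neighborhood is 011; the next row has 0 there.

0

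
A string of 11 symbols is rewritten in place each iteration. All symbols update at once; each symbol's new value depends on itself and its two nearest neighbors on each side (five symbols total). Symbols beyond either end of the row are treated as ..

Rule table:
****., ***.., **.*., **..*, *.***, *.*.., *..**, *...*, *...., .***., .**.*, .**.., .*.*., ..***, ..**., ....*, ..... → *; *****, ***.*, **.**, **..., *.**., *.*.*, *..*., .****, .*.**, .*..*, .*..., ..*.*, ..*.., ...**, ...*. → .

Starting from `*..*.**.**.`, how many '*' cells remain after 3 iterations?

8

iteration 1: ......*..*.
iteration 2: *****......
iteration 3: *..**.*****
count of *: 8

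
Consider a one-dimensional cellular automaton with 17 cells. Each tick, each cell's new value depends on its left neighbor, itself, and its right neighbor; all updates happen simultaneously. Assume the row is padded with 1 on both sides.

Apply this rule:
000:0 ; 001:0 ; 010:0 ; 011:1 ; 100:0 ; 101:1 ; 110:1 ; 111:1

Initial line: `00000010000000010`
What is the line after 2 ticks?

00000000000000001
00000000000000001

00000000000000001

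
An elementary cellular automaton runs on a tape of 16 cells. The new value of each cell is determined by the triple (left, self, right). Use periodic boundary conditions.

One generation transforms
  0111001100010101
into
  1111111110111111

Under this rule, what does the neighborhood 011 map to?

1

At position 1 the neighborhood is 011; the next row has 1 there.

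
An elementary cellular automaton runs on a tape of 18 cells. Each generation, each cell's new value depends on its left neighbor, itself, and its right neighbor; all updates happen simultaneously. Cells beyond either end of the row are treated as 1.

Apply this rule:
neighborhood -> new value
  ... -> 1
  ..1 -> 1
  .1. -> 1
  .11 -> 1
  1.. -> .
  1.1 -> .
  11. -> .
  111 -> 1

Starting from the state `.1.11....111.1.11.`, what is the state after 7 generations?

.1.1.1.11..11..111

.1.1..11111..1.1..
.1.1.11111..11.1.1
.1.1.1111..11..1.1
.1.1.111..11..11.1
.1.1.11..11..11..1
.1.1.1..11..11..11
.1.1.1.11..11..111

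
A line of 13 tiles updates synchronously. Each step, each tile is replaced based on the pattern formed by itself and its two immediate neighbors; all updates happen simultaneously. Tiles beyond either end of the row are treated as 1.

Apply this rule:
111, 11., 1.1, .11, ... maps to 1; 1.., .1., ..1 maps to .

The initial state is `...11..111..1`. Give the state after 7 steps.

.1.11..111..1
1.111..111..1
11111..111..1
11111..111..1  (fixed point — unchanged through step 7)

11111..111..1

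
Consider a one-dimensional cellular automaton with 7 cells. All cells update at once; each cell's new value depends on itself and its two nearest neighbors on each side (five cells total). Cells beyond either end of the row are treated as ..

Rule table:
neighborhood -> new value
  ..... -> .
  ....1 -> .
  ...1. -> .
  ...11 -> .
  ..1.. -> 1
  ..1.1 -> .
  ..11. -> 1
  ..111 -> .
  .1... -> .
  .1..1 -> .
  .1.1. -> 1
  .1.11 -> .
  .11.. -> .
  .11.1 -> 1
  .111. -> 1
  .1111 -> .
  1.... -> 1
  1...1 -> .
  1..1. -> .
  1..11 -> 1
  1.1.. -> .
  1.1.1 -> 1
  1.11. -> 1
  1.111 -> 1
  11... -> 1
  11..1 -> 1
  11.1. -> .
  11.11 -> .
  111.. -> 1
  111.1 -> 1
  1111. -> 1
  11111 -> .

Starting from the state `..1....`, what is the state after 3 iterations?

...1..1

..1.1..
...1..1
...1..1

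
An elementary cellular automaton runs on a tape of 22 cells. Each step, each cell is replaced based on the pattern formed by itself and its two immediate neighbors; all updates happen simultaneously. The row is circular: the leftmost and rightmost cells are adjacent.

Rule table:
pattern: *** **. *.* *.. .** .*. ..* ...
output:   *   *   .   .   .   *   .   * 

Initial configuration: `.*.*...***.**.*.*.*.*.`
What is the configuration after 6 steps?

.*.*.*.*.*..*.*.*.*.*.

.*.*.*..**..*.*.*.*.*.
.*.*.*...*..*.*.*.*.*.
.*.*.*.*.*..*.*.*.*.*.
.*.*.*.*.*..*.*.*.*.*.  (fixed point — unchanged through step 6)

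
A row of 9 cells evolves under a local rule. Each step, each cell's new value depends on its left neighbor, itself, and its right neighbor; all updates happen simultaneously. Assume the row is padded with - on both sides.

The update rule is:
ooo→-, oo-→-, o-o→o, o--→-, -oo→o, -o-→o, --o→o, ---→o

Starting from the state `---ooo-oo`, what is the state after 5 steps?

step 1: oooo--oo-
step 2: o----oo--
step 3: o-oooo--o
step 4: ooo----oo
step 5: o---oooo-

o---oooo-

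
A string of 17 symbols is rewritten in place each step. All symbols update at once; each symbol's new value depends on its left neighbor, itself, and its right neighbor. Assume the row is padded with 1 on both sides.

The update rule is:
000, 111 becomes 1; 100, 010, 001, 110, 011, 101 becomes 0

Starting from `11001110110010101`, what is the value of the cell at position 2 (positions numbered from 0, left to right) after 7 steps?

1

step 1: 10000100000000000
step 2: 00110001111111110
step 3: 00000100111111100
step 4: 01110000011111000
step 5: 00100111001110010
step 6: 00000010000100000
step 7: 01111000110001110
position 2 holds 1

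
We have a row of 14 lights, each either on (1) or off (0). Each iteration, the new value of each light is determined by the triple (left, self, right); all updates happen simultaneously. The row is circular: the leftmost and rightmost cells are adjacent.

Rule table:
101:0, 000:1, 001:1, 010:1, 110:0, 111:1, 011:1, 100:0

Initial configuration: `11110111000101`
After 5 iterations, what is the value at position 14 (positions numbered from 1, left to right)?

iteration 1: 11100110011101
iteration 2: 11001100111001
iteration 3: 10011001110011
iteration 4: 00110011100111
iteration 5: 01100111001110
position 14 holds 0

0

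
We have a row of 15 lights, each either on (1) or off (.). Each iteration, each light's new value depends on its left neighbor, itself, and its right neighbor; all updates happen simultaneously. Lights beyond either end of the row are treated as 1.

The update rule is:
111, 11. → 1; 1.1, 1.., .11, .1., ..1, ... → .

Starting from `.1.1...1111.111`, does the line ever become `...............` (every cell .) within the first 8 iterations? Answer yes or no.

yes

iteration 1: ........111..11
iteration 2: .........11...1
iteration 3: ..........1....
iteration 4: ...............
all cells are . at iteration 4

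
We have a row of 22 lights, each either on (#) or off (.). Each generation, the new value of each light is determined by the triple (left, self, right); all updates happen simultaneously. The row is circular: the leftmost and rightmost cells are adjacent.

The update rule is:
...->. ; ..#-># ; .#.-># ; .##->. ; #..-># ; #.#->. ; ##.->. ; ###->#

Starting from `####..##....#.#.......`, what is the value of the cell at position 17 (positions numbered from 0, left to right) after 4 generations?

.

generation 1: .##.##..#..##.##.....#
generation 2: ......#####.....#...##
generation 3: #....#.###.#...###.#..
generation 4: ##..##..#..##.#.#..###
position 17 holds .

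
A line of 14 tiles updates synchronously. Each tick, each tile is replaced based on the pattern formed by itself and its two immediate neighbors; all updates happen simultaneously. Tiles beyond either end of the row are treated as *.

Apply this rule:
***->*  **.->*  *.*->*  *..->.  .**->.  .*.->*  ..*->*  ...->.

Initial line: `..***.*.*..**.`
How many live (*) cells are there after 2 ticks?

.*.******.*.**
***.********.*
count of *: 12

12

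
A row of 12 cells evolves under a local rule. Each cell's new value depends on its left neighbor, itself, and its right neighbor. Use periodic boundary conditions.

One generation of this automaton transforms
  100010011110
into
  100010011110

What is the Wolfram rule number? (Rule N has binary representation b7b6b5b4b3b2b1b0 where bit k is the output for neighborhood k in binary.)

204

position 8: 111 → 1  (bit 7 = 1)
position 10: 110 → 1  (bit 6 = 1)
position 11: 101 → 0  (bit 5 = 0)
position 1: 100 → 0  (bit 4 = 0)
position 7: 011 → 1  (bit 3 = 1)
position 0: 010 → 1  (bit 2 = 1)
position 3: 001 → 0  (bit 1 = 0)
position 2: 000 → 0  (bit 0 = 0)
bits b7..b0 = 11001100 = 204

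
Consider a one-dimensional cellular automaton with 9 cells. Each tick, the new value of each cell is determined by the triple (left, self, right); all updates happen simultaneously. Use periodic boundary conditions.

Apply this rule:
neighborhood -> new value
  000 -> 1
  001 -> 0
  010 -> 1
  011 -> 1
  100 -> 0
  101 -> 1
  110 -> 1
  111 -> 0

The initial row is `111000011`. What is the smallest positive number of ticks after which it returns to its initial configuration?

001011010
101111110
111000011

3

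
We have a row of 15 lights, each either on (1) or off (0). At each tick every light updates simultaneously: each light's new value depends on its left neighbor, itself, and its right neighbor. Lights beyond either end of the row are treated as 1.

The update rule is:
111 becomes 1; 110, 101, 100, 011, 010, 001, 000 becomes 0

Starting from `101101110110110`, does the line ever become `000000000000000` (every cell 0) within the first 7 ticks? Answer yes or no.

000000100000000
000000000000000
all cells are 0 at tick 2

yes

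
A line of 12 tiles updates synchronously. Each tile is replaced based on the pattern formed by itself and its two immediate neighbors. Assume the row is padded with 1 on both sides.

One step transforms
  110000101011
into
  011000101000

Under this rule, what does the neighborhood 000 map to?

At position 3 the neighborhood is 000; the next row has 0 there.

0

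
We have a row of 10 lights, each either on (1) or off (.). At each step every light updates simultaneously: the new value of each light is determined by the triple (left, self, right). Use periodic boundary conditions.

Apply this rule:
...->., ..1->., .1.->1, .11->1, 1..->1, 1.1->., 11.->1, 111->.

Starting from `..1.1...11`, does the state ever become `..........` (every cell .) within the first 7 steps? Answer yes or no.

no

1.1.11..11
1.1.111.1.
1.1.1.1.1.
1.1.1.1.1.  (fixed point — unchanged through step 7)
step 7 is 1.1.1.1.1., still not uniform .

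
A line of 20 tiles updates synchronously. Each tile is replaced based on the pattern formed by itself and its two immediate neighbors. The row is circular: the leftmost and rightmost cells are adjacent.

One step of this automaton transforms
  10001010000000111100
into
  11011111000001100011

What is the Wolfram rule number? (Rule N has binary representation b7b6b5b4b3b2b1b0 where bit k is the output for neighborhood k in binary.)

position 15: 111 → 0  (bit 7 = 0)
position 17: 110 → 0  (bit 6 = 0)
position 5: 101 → 1  (bit 5 = 1)
position 1: 100 → 1  (bit 4 = 1)
position 14: 011 → 1  (bit 3 = 1)
position 0: 010 → 1  (bit 2 = 1)
position 3: 001 → 1  (bit 1 = 1)
position 2: 000 → 0  (bit 0 = 0)
bits b7..b0 = 00111110 = 62

62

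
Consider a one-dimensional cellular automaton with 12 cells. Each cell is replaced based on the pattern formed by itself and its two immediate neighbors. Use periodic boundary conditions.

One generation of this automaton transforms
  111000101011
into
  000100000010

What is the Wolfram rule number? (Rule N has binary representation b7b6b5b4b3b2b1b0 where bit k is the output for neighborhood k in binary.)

position 0: 111 → 0  (bit 7 = 0)
position 2: 110 → 0  (bit 6 = 0)
position 7: 101 → 0  (bit 5 = 0)
position 3: 100 → 1  (bit 4 = 1)
position 10: 011 → 1  (bit 3 = 1)
position 6: 010 → 0  (bit 2 = 0)
position 5: 001 → 0  (bit 1 = 0)
position 4: 000 → 0  (bit 0 = 0)
bits b7..b0 = 00011000 = 24

24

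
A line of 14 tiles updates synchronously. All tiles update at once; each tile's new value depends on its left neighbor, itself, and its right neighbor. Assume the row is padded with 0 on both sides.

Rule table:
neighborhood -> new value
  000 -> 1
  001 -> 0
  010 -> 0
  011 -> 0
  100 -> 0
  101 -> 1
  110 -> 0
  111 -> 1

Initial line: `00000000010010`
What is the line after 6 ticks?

11111111000000
01111110011111
00111100001110
10011001100100
00000000000001
11111111111100

11111111111100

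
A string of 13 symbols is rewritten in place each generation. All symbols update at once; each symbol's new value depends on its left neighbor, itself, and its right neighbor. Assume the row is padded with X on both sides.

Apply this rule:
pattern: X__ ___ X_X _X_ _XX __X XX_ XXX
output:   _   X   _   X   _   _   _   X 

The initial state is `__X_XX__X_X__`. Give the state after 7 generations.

__X_____X_X__
__X_XXX_X_X__
__X__X__X_X__
__X__X__X_X__  (fixed point — unchanged through generation 7)

__X__X__X_X__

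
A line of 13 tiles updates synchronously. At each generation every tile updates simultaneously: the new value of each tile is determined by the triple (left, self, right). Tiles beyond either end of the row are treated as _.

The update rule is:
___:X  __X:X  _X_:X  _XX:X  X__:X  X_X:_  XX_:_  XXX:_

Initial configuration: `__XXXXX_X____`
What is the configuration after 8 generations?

generation 1: XXX_____XXXXX
generation 2: X__XXXXXX____
generation 3: XXXX_____XXXX
generation 4: X___XXXXXX___
generation 5: XXXXX_____XXX
generation 6: X____XXXXXX__
generation 7: XXXXXX_____XX
generation 8: X_____XXXXXX_

X_____XXXXXX_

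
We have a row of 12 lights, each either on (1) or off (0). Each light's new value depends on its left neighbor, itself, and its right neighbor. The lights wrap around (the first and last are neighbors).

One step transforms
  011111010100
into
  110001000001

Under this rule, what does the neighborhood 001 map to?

At position 0 the neighborhood is 001; the next row has 1 there.

1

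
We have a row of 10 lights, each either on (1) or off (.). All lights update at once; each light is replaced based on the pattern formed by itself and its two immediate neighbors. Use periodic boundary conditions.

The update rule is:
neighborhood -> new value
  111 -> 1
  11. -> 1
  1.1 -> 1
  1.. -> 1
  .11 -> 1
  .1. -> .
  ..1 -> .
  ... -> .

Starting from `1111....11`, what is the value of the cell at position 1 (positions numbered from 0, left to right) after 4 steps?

11111...11
111111..11
1111111.11
1111111111
position 1 holds 1

1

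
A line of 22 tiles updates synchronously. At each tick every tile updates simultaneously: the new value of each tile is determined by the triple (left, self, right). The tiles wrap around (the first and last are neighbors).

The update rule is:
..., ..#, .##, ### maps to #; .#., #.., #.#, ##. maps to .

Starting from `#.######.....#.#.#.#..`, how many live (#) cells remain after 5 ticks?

16

..#####..####........#
.#####..####..#######.
#####..####..#######..
####..####..#######..#
###..####..#######..##
count of #: 16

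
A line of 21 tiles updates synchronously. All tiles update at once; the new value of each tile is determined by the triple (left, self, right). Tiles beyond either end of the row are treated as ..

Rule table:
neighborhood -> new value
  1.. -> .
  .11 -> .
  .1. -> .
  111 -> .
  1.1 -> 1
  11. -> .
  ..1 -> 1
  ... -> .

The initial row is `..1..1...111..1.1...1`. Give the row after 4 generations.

generation 1: .1..1...1....1.1...1.
generation 2: 1..1...1....1.1...1..
generation 3: ..1...1....1.1...1...
generation 4: .1...1....1.1...1....

.1...1....1.1...1....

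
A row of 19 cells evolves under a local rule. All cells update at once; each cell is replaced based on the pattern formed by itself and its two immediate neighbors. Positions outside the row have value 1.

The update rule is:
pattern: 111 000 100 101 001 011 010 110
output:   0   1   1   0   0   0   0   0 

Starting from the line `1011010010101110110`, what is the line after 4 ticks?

1111001111111111110

tick 1: 0000001000000000000
tick 2: 1111100111111111110
tick 3: 0000010000000000000
tick 4: 1111001111111111110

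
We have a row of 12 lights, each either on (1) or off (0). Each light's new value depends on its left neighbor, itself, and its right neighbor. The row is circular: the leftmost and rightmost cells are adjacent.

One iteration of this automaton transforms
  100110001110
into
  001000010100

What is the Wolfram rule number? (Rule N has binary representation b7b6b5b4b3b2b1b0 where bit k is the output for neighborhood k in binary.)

130

position 9: 111 → 1  (bit 7 = 1)
position 4: 110 → 0  (bit 6 = 0)
position 11: 101 → 0  (bit 5 = 0)
position 1: 100 → 0  (bit 4 = 0)
position 3: 011 → 0  (bit 3 = 0)
position 0: 010 → 0  (bit 2 = 0)
position 2: 001 → 1  (bit 1 = 1)
position 6: 000 → 0  (bit 0 = 0)
bits b7..b0 = 10000010 = 130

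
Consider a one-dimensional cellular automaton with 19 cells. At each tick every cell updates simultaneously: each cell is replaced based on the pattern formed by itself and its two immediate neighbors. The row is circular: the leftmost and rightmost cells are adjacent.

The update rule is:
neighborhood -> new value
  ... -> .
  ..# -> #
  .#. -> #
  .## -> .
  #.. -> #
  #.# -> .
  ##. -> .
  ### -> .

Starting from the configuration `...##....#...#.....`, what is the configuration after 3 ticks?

..#..#..###.###....
.#######.......#...
#.......#.....###..

#.......#.....###..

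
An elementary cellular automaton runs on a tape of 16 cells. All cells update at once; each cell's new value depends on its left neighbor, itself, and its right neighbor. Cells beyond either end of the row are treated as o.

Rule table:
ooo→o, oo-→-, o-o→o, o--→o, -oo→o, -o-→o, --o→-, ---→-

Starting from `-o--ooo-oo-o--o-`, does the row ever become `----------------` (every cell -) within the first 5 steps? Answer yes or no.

step 1: ooo-oo-oo-ooo-oo
step 2: oo-oo-oo-ooo-ooo
step 3: o-oo-oo-ooo-oooo
step 4: -oo-oo-ooo-ooooo
step 5: oo-oo-ooo-oooooo
step 5 is oo-oo-ooo-oooooo, still not uniform -

no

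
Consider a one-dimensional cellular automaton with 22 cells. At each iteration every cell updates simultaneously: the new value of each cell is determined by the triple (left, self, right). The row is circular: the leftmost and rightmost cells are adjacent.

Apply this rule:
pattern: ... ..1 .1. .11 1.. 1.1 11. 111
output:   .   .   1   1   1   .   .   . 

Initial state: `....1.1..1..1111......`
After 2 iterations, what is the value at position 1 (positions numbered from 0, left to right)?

iteration 1: ....1.11.11.1...1.....
iteration 2: ....1.1..1..11..11....
position 1 holds .

.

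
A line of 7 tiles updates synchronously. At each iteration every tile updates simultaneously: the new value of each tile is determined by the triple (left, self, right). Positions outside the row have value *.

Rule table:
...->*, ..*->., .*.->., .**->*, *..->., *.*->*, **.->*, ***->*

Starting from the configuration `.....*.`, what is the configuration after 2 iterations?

****..*

.***..*
****..*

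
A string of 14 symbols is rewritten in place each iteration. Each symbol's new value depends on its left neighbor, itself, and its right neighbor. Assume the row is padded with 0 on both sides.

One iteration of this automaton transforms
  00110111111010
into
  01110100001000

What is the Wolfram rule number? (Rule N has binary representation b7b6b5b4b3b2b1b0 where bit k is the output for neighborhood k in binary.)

74

position 6: 111 → 0  (bit 7 = 0)
position 3: 110 → 1  (bit 6 = 1)
position 4: 101 → 0  (bit 5 = 0)
position 13: 100 → 0  (bit 4 = 0)
position 2: 011 → 1  (bit 3 = 1)
position 12: 010 → 0  (bit 2 = 0)
position 1: 001 → 1  (bit 1 = 1)
position 0: 000 → 0  (bit 0 = 0)
bits b7..b0 = 01001010 = 74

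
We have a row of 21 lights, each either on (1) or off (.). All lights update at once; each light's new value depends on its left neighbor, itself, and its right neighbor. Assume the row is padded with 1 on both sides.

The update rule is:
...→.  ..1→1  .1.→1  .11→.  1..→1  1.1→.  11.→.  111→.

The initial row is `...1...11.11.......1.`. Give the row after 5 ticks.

.111...........1....1

1.111.1.....1.....11.
......11...111...1...
1....1..1.1...1.111.1
.1..11111.11.11......
.111...........1....1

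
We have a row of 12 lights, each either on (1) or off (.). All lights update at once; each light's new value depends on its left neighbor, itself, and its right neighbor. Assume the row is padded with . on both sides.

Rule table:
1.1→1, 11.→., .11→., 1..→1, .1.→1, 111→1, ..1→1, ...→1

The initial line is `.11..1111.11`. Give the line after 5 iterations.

.1.1.1.11111

1..11.11.1..
111..1..1111
.1.11111.11.
111.111.1..1
.1.1.1.11111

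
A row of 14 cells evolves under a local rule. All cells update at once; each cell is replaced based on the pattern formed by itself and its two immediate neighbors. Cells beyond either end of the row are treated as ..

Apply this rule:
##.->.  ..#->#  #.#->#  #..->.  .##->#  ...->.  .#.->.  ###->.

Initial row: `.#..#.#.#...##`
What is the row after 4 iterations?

#..#.#.#...##.
..#.#.#...##..
.#.#.#...##...
#.#.#...##....

#.#.#...##....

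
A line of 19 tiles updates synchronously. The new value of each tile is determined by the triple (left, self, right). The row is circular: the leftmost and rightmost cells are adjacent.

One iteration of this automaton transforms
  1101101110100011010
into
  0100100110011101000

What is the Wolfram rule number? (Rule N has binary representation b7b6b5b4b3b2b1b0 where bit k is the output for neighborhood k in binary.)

position 7: 111 → 1  (bit 7 = 1)
position 1: 110 → 1  (bit 6 = 1)
position 2: 101 → 0  (bit 5 = 0)
position 11: 100 → 1  (bit 4 = 1)
position 0: 011 → 0  (bit 3 = 0)
position 10: 010 → 0  (bit 2 = 0)
position 13: 001 → 1  (bit 1 = 1)
position 12: 000 → 1  (bit 0 = 1)
bits b7..b0 = 11010011 = 211

211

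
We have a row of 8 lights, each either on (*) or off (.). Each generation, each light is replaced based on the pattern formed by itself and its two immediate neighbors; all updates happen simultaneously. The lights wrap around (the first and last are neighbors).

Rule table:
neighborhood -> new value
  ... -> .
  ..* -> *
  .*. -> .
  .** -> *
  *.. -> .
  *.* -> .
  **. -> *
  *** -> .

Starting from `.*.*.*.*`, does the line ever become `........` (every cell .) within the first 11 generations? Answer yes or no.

........
all cells are . at generation 1

yes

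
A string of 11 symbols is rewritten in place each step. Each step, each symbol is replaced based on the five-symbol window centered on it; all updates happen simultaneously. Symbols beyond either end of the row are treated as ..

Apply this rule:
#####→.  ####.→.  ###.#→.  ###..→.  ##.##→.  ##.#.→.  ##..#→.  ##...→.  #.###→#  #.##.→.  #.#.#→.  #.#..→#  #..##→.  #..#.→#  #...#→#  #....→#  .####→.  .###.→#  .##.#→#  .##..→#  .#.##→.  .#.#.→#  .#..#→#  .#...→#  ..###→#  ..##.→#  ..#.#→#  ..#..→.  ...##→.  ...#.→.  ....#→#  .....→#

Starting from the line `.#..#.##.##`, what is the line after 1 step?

..###..#..#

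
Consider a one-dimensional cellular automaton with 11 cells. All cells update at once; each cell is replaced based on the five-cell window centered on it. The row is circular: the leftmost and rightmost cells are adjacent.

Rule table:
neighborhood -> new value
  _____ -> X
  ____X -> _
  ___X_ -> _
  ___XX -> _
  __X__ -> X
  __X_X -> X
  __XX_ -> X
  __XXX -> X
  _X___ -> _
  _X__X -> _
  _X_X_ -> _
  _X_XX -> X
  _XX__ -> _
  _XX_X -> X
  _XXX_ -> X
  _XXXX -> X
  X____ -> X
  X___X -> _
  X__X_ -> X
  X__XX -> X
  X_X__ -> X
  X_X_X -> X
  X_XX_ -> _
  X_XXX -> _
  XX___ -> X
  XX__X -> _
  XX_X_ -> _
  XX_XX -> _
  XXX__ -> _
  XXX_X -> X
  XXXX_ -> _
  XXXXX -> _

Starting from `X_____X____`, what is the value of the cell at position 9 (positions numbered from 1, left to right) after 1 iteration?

iteration 1: X_XX__X_X__
position 9 holds X

X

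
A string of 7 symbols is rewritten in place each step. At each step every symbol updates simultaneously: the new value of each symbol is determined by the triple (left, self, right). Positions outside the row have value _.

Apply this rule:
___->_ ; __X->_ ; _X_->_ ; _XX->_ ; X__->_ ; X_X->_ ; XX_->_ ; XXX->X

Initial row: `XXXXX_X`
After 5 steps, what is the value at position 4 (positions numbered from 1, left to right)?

_

_XXX___
__X____
_______
_______  (fixed point — unchanged through step 5)
position 4 holds _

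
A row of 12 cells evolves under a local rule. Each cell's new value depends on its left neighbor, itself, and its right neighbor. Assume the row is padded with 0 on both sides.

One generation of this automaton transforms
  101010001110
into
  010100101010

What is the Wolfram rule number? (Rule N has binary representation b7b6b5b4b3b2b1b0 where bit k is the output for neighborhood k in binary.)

position 9: 111 → 0  (bit 7 = 0)
position 10: 110 → 1  (bit 6 = 1)
position 1: 101 → 1  (bit 5 = 1)
position 5: 100 → 0  (bit 4 = 0)
position 8: 011 → 1  (bit 3 = 1)
position 0: 010 → 0  (bit 2 = 0)
position 7: 001 → 0  (bit 1 = 0)
position 6: 000 → 1  (bit 0 = 1)
bits b7..b0 = 01101001 = 105

105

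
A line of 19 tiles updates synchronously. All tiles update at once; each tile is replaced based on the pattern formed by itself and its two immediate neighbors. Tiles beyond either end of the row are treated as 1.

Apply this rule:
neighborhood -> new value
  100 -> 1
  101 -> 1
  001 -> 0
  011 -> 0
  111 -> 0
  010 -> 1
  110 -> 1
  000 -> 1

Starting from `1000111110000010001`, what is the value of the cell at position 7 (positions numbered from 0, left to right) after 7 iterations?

0

iteration 1: 1110000011111011100
iteration 2: 0011111000001100110
iteration 3: 1000001111100110011
iteration 4: 1111100000110011000
iteration 5: 0000111110011001110
iteration 6: 1110000011001100011
iteration 7: 0011111001100111000
position 7 holds 0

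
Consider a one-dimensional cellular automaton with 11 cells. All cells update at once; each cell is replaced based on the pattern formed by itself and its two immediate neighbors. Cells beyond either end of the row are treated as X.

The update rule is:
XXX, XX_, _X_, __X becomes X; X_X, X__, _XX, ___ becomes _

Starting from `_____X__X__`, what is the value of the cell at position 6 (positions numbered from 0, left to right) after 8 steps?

step 1: ____XX_XX_X
step 2: ___X_X__X__
step 3: __XX_X_XX_X
step 4: _X_X_X__X__
step 5: _X_X_X_XX_X
step 6: _X_X_X__X__  (repeats step 4; period 2)
step 8: _X_X_X__X__
position 6 holds _

_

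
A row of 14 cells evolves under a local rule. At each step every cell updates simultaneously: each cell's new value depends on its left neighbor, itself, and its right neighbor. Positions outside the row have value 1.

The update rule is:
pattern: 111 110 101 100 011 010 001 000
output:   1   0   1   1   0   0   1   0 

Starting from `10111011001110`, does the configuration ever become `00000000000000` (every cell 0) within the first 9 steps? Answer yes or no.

no

01010100110101
10101011001010
01010100110101  (repeats step 1; period 2)
step 9: 01010100110101
step 9 is 01010100110101, still not uniform 0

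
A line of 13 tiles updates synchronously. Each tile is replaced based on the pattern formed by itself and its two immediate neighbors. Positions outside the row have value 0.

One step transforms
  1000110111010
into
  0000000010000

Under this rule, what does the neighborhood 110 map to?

At position 5 the neighborhood is 110; the next row has 0 there.

0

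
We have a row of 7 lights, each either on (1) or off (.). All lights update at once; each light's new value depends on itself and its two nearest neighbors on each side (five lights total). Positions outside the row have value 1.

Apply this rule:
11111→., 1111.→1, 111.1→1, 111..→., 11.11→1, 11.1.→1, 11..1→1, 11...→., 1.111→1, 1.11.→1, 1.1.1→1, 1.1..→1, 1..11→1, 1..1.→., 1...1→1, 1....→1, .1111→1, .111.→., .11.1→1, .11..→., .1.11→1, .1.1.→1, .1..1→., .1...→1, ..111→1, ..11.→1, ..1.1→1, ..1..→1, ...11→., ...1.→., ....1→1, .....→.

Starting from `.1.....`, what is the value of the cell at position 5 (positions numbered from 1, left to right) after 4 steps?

step 1: 1111.1.
step 2: ..11111
step 3: 1111...
step 4: ..1..1.
position 5 holds .

.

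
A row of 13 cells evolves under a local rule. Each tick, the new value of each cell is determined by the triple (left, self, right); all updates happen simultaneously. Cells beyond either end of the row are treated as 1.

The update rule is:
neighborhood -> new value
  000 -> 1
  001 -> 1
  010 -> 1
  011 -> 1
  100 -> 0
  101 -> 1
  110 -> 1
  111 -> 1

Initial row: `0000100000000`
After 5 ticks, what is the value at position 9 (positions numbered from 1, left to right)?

0111101111111
1111111111111
1111111111111  (fixed point — unchanged through tick 5)
position 9 holds 1

1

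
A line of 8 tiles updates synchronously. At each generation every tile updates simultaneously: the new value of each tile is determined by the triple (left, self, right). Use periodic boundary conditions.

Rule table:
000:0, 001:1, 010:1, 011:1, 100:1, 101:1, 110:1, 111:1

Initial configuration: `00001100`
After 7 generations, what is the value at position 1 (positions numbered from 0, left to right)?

1

00011110
00111111
11111111
11111111  (fixed point — unchanged through generation 7)
position 1 holds 1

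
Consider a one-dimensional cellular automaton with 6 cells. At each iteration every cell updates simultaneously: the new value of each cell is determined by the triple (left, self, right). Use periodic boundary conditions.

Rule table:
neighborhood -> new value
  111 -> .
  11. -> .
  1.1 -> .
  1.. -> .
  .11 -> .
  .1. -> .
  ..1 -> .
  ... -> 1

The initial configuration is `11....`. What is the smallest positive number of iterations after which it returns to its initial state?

2

iteration 1: ...11.
iteration 2: 11....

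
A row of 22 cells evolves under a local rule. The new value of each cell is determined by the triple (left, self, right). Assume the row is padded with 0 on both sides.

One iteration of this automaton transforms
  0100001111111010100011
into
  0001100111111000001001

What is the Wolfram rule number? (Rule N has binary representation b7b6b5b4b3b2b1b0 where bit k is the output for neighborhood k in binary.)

position 7: 111 → 1  (bit 7 = 1)
position 12: 110 → 1  (bit 6 = 1)
position 13: 101 → 0  (bit 5 = 0)
position 2: 100 → 0  (bit 4 = 0)
position 6: 011 → 0  (bit 3 = 0)
position 1: 010 → 0  (bit 2 = 0)
position 0: 001 → 0  (bit 1 = 0)
position 3: 000 → 1  (bit 0 = 1)
bits b7..b0 = 11000001 = 193

193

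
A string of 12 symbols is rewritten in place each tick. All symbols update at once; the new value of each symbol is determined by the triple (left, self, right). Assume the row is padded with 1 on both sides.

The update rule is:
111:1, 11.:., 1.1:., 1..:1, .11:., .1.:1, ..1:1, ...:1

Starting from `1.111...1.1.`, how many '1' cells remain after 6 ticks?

tick 1: ...1.1111.1.
tick 2: 1111..11..1.
tick 3: 111.11..111.
tick 4: 11....11.1..
tick 5: 1.1111...111
tick 6: ...11.111.11
count of 1: 7

7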